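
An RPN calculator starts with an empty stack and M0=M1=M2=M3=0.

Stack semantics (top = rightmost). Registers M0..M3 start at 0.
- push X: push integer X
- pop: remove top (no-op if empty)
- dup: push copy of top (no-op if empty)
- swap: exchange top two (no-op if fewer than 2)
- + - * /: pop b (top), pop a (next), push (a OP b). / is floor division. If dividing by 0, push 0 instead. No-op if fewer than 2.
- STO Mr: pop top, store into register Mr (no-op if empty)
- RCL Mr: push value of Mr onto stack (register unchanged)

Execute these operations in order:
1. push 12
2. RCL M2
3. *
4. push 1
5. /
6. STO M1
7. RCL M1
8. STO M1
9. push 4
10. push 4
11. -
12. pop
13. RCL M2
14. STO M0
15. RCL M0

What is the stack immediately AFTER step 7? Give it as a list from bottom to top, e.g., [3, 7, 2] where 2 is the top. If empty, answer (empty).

After op 1 (push 12): stack=[12] mem=[0,0,0,0]
After op 2 (RCL M2): stack=[12,0] mem=[0,0,0,0]
After op 3 (*): stack=[0] mem=[0,0,0,0]
After op 4 (push 1): stack=[0,1] mem=[0,0,0,0]
After op 5 (/): stack=[0] mem=[0,0,0,0]
After op 6 (STO M1): stack=[empty] mem=[0,0,0,0]
After op 7 (RCL M1): stack=[0] mem=[0,0,0,0]

[0]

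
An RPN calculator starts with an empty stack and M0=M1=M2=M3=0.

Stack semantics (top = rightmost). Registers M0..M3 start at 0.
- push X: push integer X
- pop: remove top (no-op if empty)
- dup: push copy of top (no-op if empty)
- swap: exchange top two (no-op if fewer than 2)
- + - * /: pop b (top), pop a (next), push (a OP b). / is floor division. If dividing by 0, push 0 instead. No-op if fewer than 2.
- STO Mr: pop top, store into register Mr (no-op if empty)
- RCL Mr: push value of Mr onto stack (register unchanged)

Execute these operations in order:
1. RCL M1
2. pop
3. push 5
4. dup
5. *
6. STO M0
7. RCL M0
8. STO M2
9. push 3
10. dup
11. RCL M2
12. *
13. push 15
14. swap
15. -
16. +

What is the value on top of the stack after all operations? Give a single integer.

After op 1 (RCL M1): stack=[0] mem=[0,0,0,0]
After op 2 (pop): stack=[empty] mem=[0,0,0,0]
After op 3 (push 5): stack=[5] mem=[0,0,0,0]
After op 4 (dup): stack=[5,5] mem=[0,0,0,0]
After op 5 (*): stack=[25] mem=[0,0,0,0]
After op 6 (STO M0): stack=[empty] mem=[25,0,0,0]
After op 7 (RCL M0): stack=[25] mem=[25,0,0,0]
After op 8 (STO M2): stack=[empty] mem=[25,0,25,0]
After op 9 (push 3): stack=[3] mem=[25,0,25,0]
After op 10 (dup): stack=[3,3] mem=[25,0,25,0]
After op 11 (RCL M2): stack=[3,3,25] mem=[25,0,25,0]
After op 12 (*): stack=[3,75] mem=[25,0,25,0]
After op 13 (push 15): stack=[3,75,15] mem=[25,0,25,0]
After op 14 (swap): stack=[3,15,75] mem=[25,0,25,0]
After op 15 (-): stack=[3,-60] mem=[25,0,25,0]
After op 16 (+): stack=[-57] mem=[25,0,25,0]

Answer: -57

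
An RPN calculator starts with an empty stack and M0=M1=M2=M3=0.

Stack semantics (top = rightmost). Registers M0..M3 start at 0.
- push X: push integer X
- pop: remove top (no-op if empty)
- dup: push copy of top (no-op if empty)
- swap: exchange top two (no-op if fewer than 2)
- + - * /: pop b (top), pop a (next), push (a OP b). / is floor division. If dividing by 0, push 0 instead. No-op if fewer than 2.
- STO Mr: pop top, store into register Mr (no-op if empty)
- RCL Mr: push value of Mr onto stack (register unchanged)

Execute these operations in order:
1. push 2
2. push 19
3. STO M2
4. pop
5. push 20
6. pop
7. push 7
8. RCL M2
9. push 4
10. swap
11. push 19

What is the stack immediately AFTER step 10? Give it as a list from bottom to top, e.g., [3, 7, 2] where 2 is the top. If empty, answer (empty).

After op 1 (push 2): stack=[2] mem=[0,0,0,0]
After op 2 (push 19): stack=[2,19] mem=[0,0,0,0]
After op 3 (STO M2): stack=[2] mem=[0,0,19,0]
After op 4 (pop): stack=[empty] mem=[0,0,19,0]
After op 5 (push 20): stack=[20] mem=[0,0,19,0]
After op 6 (pop): stack=[empty] mem=[0,0,19,0]
After op 7 (push 7): stack=[7] mem=[0,0,19,0]
After op 8 (RCL M2): stack=[7,19] mem=[0,0,19,0]
After op 9 (push 4): stack=[7,19,4] mem=[0,0,19,0]
After op 10 (swap): stack=[7,4,19] mem=[0,0,19,0]

[7, 4, 19]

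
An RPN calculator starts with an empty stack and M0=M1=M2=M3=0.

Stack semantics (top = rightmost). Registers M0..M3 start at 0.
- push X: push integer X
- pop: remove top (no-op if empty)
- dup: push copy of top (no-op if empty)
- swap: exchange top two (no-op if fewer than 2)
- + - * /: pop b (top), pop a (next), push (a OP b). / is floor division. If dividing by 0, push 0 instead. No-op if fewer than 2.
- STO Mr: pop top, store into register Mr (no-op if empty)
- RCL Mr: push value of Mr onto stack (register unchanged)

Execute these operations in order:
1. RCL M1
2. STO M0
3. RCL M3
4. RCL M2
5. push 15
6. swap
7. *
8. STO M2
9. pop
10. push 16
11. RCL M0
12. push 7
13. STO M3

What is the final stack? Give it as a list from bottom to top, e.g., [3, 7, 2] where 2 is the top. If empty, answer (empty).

Answer: [16, 0]

Derivation:
After op 1 (RCL M1): stack=[0] mem=[0,0,0,0]
After op 2 (STO M0): stack=[empty] mem=[0,0,0,0]
After op 3 (RCL M3): stack=[0] mem=[0,0,0,0]
After op 4 (RCL M2): stack=[0,0] mem=[0,0,0,0]
After op 5 (push 15): stack=[0,0,15] mem=[0,0,0,0]
After op 6 (swap): stack=[0,15,0] mem=[0,0,0,0]
After op 7 (*): stack=[0,0] mem=[0,0,0,0]
After op 8 (STO M2): stack=[0] mem=[0,0,0,0]
After op 9 (pop): stack=[empty] mem=[0,0,0,0]
After op 10 (push 16): stack=[16] mem=[0,0,0,0]
After op 11 (RCL M0): stack=[16,0] mem=[0,0,0,0]
After op 12 (push 7): stack=[16,0,7] mem=[0,0,0,0]
After op 13 (STO M3): stack=[16,0] mem=[0,0,0,7]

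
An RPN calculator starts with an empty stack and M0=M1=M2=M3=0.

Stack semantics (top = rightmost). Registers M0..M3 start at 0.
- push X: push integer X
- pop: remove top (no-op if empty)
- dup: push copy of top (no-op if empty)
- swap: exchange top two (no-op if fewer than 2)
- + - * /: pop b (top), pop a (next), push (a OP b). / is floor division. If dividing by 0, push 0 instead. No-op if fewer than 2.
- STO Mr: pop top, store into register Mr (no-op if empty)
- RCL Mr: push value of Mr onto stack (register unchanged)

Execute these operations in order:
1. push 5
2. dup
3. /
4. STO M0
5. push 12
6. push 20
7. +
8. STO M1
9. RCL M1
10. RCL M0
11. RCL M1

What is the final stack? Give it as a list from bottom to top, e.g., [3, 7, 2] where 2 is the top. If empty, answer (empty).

Answer: [32, 1, 32]

Derivation:
After op 1 (push 5): stack=[5] mem=[0,0,0,0]
After op 2 (dup): stack=[5,5] mem=[0,0,0,0]
After op 3 (/): stack=[1] mem=[0,0,0,0]
After op 4 (STO M0): stack=[empty] mem=[1,0,0,0]
After op 5 (push 12): stack=[12] mem=[1,0,0,0]
After op 6 (push 20): stack=[12,20] mem=[1,0,0,0]
After op 7 (+): stack=[32] mem=[1,0,0,0]
After op 8 (STO M1): stack=[empty] mem=[1,32,0,0]
After op 9 (RCL M1): stack=[32] mem=[1,32,0,0]
After op 10 (RCL M0): stack=[32,1] mem=[1,32,0,0]
After op 11 (RCL M1): stack=[32,1,32] mem=[1,32,0,0]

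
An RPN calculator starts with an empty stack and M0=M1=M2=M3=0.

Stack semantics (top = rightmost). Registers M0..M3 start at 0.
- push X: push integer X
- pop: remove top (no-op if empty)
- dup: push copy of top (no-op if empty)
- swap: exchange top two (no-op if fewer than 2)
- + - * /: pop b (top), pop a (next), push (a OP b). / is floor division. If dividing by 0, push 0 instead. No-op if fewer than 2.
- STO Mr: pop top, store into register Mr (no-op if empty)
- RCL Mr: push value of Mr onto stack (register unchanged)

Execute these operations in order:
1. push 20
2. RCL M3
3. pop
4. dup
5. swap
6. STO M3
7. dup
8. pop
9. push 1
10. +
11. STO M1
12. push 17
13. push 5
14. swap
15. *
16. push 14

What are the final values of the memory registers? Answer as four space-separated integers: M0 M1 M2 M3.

After op 1 (push 20): stack=[20] mem=[0,0,0,0]
After op 2 (RCL M3): stack=[20,0] mem=[0,0,0,0]
After op 3 (pop): stack=[20] mem=[0,0,0,0]
After op 4 (dup): stack=[20,20] mem=[0,0,0,0]
After op 5 (swap): stack=[20,20] mem=[0,0,0,0]
After op 6 (STO M3): stack=[20] mem=[0,0,0,20]
After op 7 (dup): stack=[20,20] mem=[0,0,0,20]
After op 8 (pop): stack=[20] mem=[0,0,0,20]
After op 9 (push 1): stack=[20,1] mem=[0,0,0,20]
After op 10 (+): stack=[21] mem=[0,0,0,20]
After op 11 (STO M1): stack=[empty] mem=[0,21,0,20]
After op 12 (push 17): stack=[17] mem=[0,21,0,20]
After op 13 (push 5): stack=[17,5] mem=[0,21,0,20]
After op 14 (swap): stack=[5,17] mem=[0,21,0,20]
After op 15 (*): stack=[85] mem=[0,21,0,20]
After op 16 (push 14): stack=[85,14] mem=[0,21,0,20]

Answer: 0 21 0 20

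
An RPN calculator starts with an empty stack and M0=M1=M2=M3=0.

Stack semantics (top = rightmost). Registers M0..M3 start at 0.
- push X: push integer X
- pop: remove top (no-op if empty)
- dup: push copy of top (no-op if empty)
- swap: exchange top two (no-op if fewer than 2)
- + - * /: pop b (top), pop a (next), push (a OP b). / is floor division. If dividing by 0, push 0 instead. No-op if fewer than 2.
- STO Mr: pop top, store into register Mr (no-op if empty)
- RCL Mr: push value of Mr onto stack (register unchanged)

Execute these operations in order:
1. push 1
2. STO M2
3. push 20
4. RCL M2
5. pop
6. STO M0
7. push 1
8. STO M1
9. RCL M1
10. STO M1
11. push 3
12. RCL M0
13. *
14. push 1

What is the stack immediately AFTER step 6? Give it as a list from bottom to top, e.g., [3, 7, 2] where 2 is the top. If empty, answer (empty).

After op 1 (push 1): stack=[1] mem=[0,0,0,0]
After op 2 (STO M2): stack=[empty] mem=[0,0,1,0]
After op 3 (push 20): stack=[20] mem=[0,0,1,0]
After op 4 (RCL M2): stack=[20,1] mem=[0,0,1,0]
After op 5 (pop): stack=[20] mem=[0,0,1,0]
After op 6 (STO M0): stack=[empty] mem=[20,0,1,0]

(empty)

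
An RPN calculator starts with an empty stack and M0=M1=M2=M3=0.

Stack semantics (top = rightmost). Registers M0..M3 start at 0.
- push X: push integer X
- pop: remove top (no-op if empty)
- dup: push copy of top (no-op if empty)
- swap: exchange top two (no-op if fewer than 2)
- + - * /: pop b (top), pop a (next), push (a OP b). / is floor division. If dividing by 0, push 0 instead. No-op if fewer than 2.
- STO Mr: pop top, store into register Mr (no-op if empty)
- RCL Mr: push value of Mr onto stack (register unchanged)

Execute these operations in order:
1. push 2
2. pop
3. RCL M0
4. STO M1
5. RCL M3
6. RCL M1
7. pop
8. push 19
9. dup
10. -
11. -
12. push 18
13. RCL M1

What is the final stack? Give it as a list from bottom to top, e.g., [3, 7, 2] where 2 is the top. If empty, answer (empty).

After op 1 (push 2): stack=[2] mem=[0,0,0,0]
After op 2 (pop): stack=[empty] mem=[0,0,0,0]
After op 3 (RCL M0): stack=[0] mem=[0,0,0,0]
After op 4 (STO M1): stack=[empty] mem=[0,0,0,0]
After op 5 (RCL M3): stack=[0] mem=[0,0,0,0]
After op 6 (RCL M1): stack=[0,0] mem=[0,0,0,0]
After op 7 (pop): stack=[0] mem=[0,0,0,0]
After op 8 (push 19): stack=[0,19] mem=[0,0,0,0]
After op 9 (dup): stack=[0,19,19] mem=[0,0,0,0]
After op 10 (-): stack=[0,0] mem=[0,0,0,0]
After op 11 (-): stack=[0] mem=[0,0,0,0]
After op 12 (push 18): stack=[0,18] mem=[0,0,0,0]
After op 13 (RCL M1): stack=[0,18,0] mem=[0,0,0,0]

Answer: [0, 18, 0]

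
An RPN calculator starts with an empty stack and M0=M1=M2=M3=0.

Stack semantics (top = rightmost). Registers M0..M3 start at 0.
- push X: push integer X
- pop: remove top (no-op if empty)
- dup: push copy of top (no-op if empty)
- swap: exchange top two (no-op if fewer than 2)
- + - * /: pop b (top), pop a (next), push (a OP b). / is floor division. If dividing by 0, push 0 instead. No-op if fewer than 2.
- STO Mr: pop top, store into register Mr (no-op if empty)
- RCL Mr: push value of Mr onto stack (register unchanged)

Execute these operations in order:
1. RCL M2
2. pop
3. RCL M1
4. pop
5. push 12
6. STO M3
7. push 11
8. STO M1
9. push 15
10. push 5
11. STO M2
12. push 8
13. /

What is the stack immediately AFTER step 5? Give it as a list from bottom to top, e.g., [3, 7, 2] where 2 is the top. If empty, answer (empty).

After op 1 (RCL M2): stack=[0] mem=[0,0,0,0]
After op 2 (pop): stack=[empty] mem=[0,0,0,0]
After op 3 (RCL M1): stack=[0] mem=[0,0,0,0]
After op 4 (pop): stack=[empty] mem=[0,0,0,0]
After op 5 (push 12): stack=[12] mem=[0,0,0,0]

[12]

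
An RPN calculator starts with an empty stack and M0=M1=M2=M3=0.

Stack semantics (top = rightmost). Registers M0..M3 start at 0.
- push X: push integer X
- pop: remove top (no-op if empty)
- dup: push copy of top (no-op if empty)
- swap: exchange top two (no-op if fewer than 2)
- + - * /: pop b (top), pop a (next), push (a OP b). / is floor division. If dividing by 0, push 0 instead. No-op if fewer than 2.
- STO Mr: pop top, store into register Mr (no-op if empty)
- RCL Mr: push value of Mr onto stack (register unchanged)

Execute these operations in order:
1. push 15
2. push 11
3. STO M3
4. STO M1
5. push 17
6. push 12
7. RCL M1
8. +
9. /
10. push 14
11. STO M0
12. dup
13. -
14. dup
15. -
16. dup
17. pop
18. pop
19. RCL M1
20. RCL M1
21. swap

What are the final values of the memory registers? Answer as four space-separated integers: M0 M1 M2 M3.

After op 1 (push 15): stack=[15] mem=[0,0,0,0]
After op 2 (push 11): stack=[15,11] mem=[0,0,0,0]
After op 3 (STO M3): stack=[15] mem=[0,0,0,11]
After op 4 (STO M1): stack=[empty] mem=[0,15,0,11]
After op 5 (push 17): stack=[17] mem=[0,15,0,11]
After op 6 (push 12): stack=[17,12] mem=[0,15,0,11]
After op 7 (RCL M1): stack=[17,12,15] mem=[0,15,0,11]
After op 8 (+): stack=[17,27] mem=[0,15,0,11]
After op 9 (/): stack=[0] mem=[0,15,0,11]
After op 10 (push 14): stack=[0,14] mem=[0,15,0,11]
After op 11 (STO M0): stack=[0] mem=[14,15,0,11]
After op 12 (dup): stack=[0,0] mem=[14,15,0,11]
After op 13 (-): stack=[0] mem=[14,15,0,11]
After op 14 (dup): stack=[0,0] mem=[14,15,0,11]
After op 15 (-): stack=[0] mem=[14,15,0,11]
After op 16 (dup): stack=[0,0] mem=[14,15,0,11]
After op 17 (pop): stack=[0] mem=[14,15,0,11]
After op 18 (pop): stack=[empty] mem=[14,15,0,11]
After op 19 (RCL M1): stack=[15] mem=[14,15,0,11]
After op 20 (RCL M1): stack=[15,15] mem=[14,15,0,11]
After op 21 (swap): stack=[15,15] mem=[14,15,0,11]

Answer: 14 15 0 11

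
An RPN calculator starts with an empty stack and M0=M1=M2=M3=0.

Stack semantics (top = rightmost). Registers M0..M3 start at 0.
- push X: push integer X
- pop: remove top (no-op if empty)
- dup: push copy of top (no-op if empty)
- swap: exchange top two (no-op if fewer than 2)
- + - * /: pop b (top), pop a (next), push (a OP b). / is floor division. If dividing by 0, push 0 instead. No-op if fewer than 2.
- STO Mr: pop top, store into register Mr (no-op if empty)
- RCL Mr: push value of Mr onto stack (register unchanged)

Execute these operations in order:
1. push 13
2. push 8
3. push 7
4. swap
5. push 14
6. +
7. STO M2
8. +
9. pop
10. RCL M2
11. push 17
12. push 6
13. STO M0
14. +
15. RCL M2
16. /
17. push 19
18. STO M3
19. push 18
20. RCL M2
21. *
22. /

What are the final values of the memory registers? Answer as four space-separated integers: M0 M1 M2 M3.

After op 1 (push 13): stack=[13] mem=[0,0,0,0]
After op 2 (push 8): stack=[13,8] mem=[0,0,0,0]
After op 3 (push 7): stack=[13,8,7] mem=[0,0,0,0]
After op 4 (swap): stack=[13,7,8] mem=[0,0,0,0]
After op 5 (push 14): stack=[13,7,8,14] mem=[0,0,0,0]
After op 6 (+): stack=[13,7,22] mem=[0,0,0,0]
After op 7 (STO M2): stack=[13,7] mem=[0,0,22,0]
After op 8 (+): stack=[20] mem=[0,0,22,0]
After op 9 (pop): stack=[empty] mem=[0,0,22,0]
After op 10 (RCL M2): stack=[22] mem=[0,0,22,0]
After op 11 (push 17): stack=[22,17] mem=[0,0,22,0]
After op 12 (push 6): stack=[22,17,6] mem=[0,0,22,0]
After op 13 (STO M0): stack=[22,17] mem=[6,0,22,0]
After op 14 (+): stack=[39] mem=[6,0,22,0]
After op 15 (RCL M2): stack=[39,22] mem=[6,0,22,0]
After op 16 (/): stack=[1] mem=[6,0,22,0]
After op 17 (push 19): stack=[1,19] mem=[6,0,22,0]
After op 18 (STO M3): stack=[1] mem=[6,0,22,19]
After op 19 (push 18): stack=[1,18] mem=[6,0,22,19]
After op 20 (RCL M2): stack=[1,18,22] mem=[6,0,22,19]
After op 21 (*): stack=[1,396] mem=[6,0,22,19]
After op 22 (/): stack=[0] mem=[6,0,22,19]

Answer: 6 0 22 19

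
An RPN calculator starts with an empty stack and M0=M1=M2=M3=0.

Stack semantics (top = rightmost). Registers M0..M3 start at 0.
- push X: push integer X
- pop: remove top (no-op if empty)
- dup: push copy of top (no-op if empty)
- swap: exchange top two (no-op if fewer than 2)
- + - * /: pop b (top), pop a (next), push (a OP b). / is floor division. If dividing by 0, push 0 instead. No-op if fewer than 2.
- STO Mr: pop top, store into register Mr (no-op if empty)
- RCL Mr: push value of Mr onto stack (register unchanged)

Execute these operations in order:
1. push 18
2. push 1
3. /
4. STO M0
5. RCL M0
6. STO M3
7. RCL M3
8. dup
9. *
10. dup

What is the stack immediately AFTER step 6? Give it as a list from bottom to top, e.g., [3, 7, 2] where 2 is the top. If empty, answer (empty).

After op 1 (push 18): stack=[18] mem=[0,0,0,0]
After op 2 (push 1): stack=[18,1] mem=[0,0,0,0]
After op 3 (/): stack=[18] mem=[0,0,0,0]
After op 4 (STO M0): stack=[empty] mem=[18,0,0,0]
After op 5 (RCL M0): stack=[18] mem=[18,0,0,0]
After op 6 (STO M3): stack=[empty] mem=[18,0,0,18]

(empty)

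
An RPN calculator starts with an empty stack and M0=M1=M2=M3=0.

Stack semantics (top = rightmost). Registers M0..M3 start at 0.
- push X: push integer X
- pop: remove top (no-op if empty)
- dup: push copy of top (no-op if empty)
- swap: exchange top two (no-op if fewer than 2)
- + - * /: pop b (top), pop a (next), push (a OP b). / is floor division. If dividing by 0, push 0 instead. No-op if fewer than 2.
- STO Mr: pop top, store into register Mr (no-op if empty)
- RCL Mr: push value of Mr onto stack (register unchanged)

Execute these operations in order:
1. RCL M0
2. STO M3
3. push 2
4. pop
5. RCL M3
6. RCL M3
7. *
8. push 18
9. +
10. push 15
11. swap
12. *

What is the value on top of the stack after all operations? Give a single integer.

After op 1 (RCL M0): stack=[0] mem=[0,0,0,0]
After op 2 (STO M3): stack=[empty] mem=[0,0,0,0]
After op 3 (push 2): stack=[2] mem=[0,0,0,0]
After op 4 (pop): stack=[empty] mem=[0,0,0,0]
After op 5 (RCL M3): stack=[0] mem=[0,0,0,0]
After op 6 (RCL M3): stack=[0,0] mem=[0,0,0,0]
After op 7 (*): stack=[0] mem=[0,0,0,0]
After op 8 (push 18): stack=[0,18] mem=[0,0,0,0]
After op 9 (+): stack=[18] mem=[0,0,0,0]
After op 10 (push 15): stack=[18,15] mem=[0,0,0,0]
After op 11 (swap): stack=[15,18] mem=[0,0,0,0]
After op 12 (*): stack=[270] mem=[0,0,0,0]

Answer: 270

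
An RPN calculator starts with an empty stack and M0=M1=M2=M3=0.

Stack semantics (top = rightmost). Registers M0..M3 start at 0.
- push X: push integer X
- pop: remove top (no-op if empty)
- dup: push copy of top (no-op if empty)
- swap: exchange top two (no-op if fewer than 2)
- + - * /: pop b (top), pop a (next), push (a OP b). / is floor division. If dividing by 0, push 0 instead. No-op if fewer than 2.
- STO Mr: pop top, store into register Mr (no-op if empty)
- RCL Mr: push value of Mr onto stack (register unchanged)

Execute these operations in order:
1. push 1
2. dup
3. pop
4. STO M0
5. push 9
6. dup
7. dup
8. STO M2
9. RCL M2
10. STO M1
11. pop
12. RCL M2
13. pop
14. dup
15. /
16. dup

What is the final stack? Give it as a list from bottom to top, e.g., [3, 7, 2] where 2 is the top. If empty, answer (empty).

After op 1 (push 1): stack=[1] mem=[0,0,0,0]
After op 2 (dup): stack=[1,1] mem=[0,0,0,0]
After op 3 (pop): stack=[1] mem=[0,0,0,0]
After op 4 (STO M0): stack=[empty] mem=[1,0,0,0]
After op 5 (push 9): stack=[9] mem=[1,0,0,0]
After op 6 (dup): stack=[9,9] mem=[1,0,0,0]
After op 7 (dup): stack=[9,9,9] mem=[1,0,0,0]
After op 8 (STO M2): stack=[9,9] mem=[1,0,9,0]
After op 9 (RCL M2): stack=[9,9,9] mem=[1,0,9,0]
After op 10 (STO M1): stack=[9,9] mem=[1,9,9,0]
After op 11 (pop): stack=[9] mem=[1,9,9,0]
After op 12 (RCL M2): stack=[9,9] mem=[1,9,9,0]
After op 13 (pop): stack=[9] mem=[1,9,9,0]
After op 14 (dup): stack=[9,9] mem=[1,9,9,0]
After op 15 (/): stack=[1] mem=[1,9,9,0]
After op 16 (dup): stack=[1,1] mem=[1,9,9,0]

Answer: [1, 1]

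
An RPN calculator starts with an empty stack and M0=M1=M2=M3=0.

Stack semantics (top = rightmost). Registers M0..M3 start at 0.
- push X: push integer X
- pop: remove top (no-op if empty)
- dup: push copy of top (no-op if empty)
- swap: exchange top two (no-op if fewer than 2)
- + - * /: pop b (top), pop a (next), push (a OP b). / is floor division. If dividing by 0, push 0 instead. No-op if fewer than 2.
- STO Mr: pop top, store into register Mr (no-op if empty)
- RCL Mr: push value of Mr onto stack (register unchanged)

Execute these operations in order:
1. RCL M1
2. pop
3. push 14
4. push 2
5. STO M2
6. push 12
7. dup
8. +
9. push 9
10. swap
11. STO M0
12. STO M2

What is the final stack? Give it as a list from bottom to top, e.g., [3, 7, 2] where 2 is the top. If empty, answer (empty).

Answer: [14]

Derivation:
After op 1 (RCL M1): stack=[0] mem=[0,0,0,0]
After op 2 (pop): stack=[empty] mem=[0,0,0,0]
After op 3 (push 14): stack=[14] mem=[0,0,0,0]
After op 4 (push 2): stack=[14,2] mem=[0,0,0,0]
After op 5 (STO M2): stack=[14] mem=[0,0,2,0]
After op 6 (push 12): stack=[14,12] mem=[0,0,2,0]
After op 7 (dup): stack=[14,12,12] mem=[0,0,2,0]
After op 8 (+): stack=[14,24] mem=[0,0,2,0]
After op 9 (push 9): stack=[14,24,9] mem=[0,0,2,0]
After op 10 (swap): stack=[14,9,24] mem=[0,0,2,0]
After op 11 (STO M0): stack=[14,9] mem=[24,0,2,0]
After op 12 (STO M2): stack=[14] mem=[24,0,9,0]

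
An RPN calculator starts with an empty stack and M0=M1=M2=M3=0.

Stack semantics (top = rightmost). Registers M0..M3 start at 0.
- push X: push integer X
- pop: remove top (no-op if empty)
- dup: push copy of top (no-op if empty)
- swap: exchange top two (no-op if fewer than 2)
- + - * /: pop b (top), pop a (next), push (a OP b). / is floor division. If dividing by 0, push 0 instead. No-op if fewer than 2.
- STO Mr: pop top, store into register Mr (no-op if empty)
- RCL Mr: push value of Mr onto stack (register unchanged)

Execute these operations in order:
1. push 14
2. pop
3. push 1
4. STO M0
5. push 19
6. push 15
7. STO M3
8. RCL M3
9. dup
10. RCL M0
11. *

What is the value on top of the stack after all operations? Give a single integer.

Answer: 15

Derivation:
After op 1 (push 14): stack=[14] mem=[0,0,0,0]
After op 2 (pop): stack=[empty] mem=[0,0,0,0]
After op 3 (push 1): stack=[1] mem=[0,0,0,0]
After op 4 (STO M0): stack=[empty] mem=[1,0,0,0]
After op 5 (push 19): stack=[19] mem=[1,0,0,0]
After op 6 (push 15): stack=[19,15] mem=[1,0,0,0]
After op 7 (STO M3): stack=[19] mem=[1,0,0,15]
After op 8 (RCL M3): stack=[19,15] mem=[1,0,0,15]
After op 9 (dup): stack=[19,15,15] mem=[1,0,0,15]
After op 10 (RCL M0): stack=[19,15,15,1] mem=[1,0,0,15]
After op 11 (*): stack=[19,15,15] mem=[1,0,0,15]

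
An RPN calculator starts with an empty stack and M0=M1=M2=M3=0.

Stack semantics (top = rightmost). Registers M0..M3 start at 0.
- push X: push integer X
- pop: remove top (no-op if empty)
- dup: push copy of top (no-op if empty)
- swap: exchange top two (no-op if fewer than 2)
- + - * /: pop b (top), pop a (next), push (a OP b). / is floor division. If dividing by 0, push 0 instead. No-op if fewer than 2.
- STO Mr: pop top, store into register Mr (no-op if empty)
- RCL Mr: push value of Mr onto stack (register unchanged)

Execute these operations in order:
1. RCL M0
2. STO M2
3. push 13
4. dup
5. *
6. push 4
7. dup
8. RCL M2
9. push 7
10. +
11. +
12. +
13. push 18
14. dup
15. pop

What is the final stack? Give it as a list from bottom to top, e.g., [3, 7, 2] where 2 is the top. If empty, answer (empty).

After op 1 (RCL M0): stack=[0] mem=[0,0,0,0]
After op 2 (STO M2): stack=[empty] mem=[0,0,0,0]
After op 3 (push 13): stack=[13] mem=[0,0,0,0]
After op 4 (dup): stack=[13,13] mem=[0,0,0,0]
After op 5 (*): stack=[169] mem=[0,0,0,0]
After op 6 (push 4): stack=[169,4] mem=[0,0,0,0]
After op 7 (dup): stack=[169,4,4] mem=[0,0,0,0]
After op 8 (RCL M2): stack=[169,4,4,0] mem=[0,0,0,0]
After op 9 (push 7): stack=[169,4,4,0,7] mem=[0,0,0,0]
After op 10 (+): stack=[169,4,4,7] mem=[0,0,0,0]
After op 11 (+): stack=[169,4,11] mem=[0,0,0,0]
After op 12 (+): stack=[169,15] mem=[0,0,0,0]
After op 13 (push 18): stack=[169,15,18] mem=[0,0,0,0]
After op 14 (dup): stack=[169,15,18,18] mem=[0,0,0,0]
After op 15 (pop): stack=[169,15,18] mem=[0,0,0,0]

Answer: [169, 15, 18]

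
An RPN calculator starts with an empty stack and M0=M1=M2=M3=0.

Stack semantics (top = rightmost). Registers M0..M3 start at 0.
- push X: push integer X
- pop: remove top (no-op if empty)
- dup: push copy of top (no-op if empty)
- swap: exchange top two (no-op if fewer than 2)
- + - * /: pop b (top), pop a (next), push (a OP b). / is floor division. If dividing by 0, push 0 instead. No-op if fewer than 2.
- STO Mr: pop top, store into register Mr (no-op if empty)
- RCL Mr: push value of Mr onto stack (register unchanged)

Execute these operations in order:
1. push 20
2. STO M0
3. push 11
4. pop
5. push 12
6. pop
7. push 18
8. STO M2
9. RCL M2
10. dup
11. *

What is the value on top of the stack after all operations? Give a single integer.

Answer: 324

Derivation:
After op 1 (push 20): stack=[20] mem=[0,0,0,0]
After op 2 (STO M0): stack=[empty] mem=[20,0,0,0]
After op 3 (push 11): stack=[11] mem=[20,0,0,0]
After op 4 (pop): stack=[empty] mem=[20,0,0,0]
After op 5 (push 12): stack=[12] mem=[20,0,0,0]
After op 6 (pop): stack=[empty] mem=[20,0,0,0]
After op 7 (push 18): stack=[18] mem=[20,0,0,0]
After op 8 (STO M2): stack=[empty] mem=[20,0,18,0]
After op 9 (RCL M2): stack=[18] mem=[20,0,18,0]
After op 10 (dup): stack=[18,18] mem=[20,0,18,0]
After op 11 (*): stack=[324] mem=[20,0,18,0]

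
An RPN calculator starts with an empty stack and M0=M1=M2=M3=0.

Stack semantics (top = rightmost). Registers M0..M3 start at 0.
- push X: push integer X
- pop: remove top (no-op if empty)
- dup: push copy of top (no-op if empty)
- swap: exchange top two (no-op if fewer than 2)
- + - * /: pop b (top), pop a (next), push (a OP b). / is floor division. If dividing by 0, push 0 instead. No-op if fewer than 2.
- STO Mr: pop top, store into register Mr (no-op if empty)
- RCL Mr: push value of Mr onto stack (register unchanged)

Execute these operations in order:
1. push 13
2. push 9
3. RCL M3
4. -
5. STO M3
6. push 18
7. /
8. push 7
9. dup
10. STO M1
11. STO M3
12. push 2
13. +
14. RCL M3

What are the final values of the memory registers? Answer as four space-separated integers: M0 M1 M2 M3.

After op 1 (push 13): stack=[13] mem=[0,0,0,0]
After op 2 (push 9): stack=[13,9] mem=[0,0,0,0]
After op 3 (RCL M3): stack=[13,9,0] mem=[0,0,0,0]
After op 4 (-): stack=[13,9] mem=[0,0,0,0]
After op 5 (STO M3): stack=[13] mem=[0,0,0,9]
After op 6 (push 18): stack=[13,18] mem=[0,0,0,9]
After op 7 (/): stack=[0] mem=[0,0,0,9]
After op 8 (push 7): stack=[0,7] mem=[0,0,0,9]
After op 9 (dup): stack=[0,7,7] mem=[0,0,0,9]
After op 10 (STO M1): stack=[0,7] mem=[0,7,0,9]
After op 11 (STO M3): stack=[0] mem=[0,7,0,7]
After op 12 (push 2): stack=[0,2] mem=[0,7,0,7]
After op 13 (+): stack=[2] mem=[0,7,0,7]
After op 14 (RCL M3): stack=[2,7] mem=[0,7,0,7]

Answer: 0 7 0 7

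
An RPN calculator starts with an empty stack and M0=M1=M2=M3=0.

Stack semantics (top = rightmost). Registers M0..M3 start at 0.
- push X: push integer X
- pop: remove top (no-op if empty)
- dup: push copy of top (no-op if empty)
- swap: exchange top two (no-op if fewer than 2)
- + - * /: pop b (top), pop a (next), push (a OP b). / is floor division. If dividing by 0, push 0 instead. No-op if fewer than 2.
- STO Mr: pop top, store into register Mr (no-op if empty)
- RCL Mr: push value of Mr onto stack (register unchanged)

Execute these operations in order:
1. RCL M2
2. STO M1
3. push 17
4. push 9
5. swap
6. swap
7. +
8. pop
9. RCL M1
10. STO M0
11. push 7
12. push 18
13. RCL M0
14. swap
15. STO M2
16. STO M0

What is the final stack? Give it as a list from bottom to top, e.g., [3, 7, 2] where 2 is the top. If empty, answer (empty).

Answer: [7]

Derivation:
After op 1 (RCL M2): stack=[0] mem=[0,0,0,0]
After op 2 (STO M1): stack=[empty] mem=[0,0,0,0]
After op 3 (push 17): stack=[17] mem=[0,0,0,0]
After op 4 (push 9): stack=[17,9] mem=[0,0,0,0]
After op 5 (swap): stack=[9,17] mem=[0,0,0,0]
After op 6 (swap): stack=[17,9] mem=[0,0,0,0]
After op 7 (+): stack=[26] mem=[0,0,0,0]
After op 8 (pop): stack=[empty] mem=[0,0,0,0]
After op 9 (RCL M1): stack=[0] mem=[0,0,0,0]
After op 10 (STO M0): stack=[empty] mem=[0,0,0,0]
After op 11 (push 7): stack=[7] mem=[0,0,0,0]
After op 12 (push 18): stack=[7,18] mem=[0,0,0,0]
After op 13 (RCL M0): stack=[7,18,0] mem=[0,0,0,0]
After op 14 (swap): stack=[7,0,18] mem=[0,0,0,0]
After op 15 (STO M2): stack=[7,0] mem=[0,0,18,0]
After op 16 (STO M0): stack=[7] mem=[0,0,18,0]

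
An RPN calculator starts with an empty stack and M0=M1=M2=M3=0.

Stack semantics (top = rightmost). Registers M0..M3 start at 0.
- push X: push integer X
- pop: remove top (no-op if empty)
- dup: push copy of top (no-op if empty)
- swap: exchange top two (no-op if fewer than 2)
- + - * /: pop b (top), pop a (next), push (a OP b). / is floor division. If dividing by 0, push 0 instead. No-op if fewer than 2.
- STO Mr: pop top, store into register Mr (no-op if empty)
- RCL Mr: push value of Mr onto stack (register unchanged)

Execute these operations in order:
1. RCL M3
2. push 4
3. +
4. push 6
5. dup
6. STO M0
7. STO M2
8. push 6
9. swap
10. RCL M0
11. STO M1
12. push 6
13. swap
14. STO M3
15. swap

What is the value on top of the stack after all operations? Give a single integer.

Answer: 6

Derivation:
After op 1 (RCL M3): stack=[0] mem=[0,0,0,0]
After op 2 (push 4): stack=[0,4] mem=[0,0,0,0]
After op 3 (+): stack=[4] mem=[0,0,0,0]
After op 4 (push 6): stack=[4,6] mem=[0,0,0,0]
After op 5 (dup): stack=[4,6,6] mem=[0,0,0,0]
After op 6 (STO M0): stack=[4,6] mem=[6,0,0,0]
After op 7 (STO M2): stack=[4] mem=[6,0,6,0]
After op 8 (push 6): stack=[4,6] mem=[6,0,6,0]
After op 9 (swap): stack=[6,4] mem=[6,0,6,0]
After op 10 (RCL M0): stack=[6,4,6] mem=[6,0,6,0]
After op 11 (STO M1): stack=[6,4] mem=[6,6,6,0]
After op 12 (push 6): stack=[6,4,6] mem=[6,6,6,0]
After op 13 (swap): stack=[6,6,4] mem=[6,6,6,0]
After op 14 (STO M3): stack=[6,6] mem=[6,6,6,4]
After op 15 (swap): stack=[6,6] mem=[6,6,6,4]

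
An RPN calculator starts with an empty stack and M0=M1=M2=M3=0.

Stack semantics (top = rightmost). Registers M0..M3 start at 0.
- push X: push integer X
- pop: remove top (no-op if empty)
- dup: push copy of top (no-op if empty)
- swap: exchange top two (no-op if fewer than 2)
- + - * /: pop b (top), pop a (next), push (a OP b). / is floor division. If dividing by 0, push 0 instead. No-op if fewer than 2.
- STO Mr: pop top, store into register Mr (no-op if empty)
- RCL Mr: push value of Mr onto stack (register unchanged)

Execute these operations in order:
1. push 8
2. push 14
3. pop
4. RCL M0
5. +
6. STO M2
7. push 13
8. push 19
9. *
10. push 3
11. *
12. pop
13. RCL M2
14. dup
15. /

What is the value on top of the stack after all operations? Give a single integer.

After op 1 (push 8): stack=[8] mem=[0,0,0,0]
After op 2 (push 14): stack=[8,14] mem=[0,0,0,0]
After op 3 (pop): stack=[8] mem=[0,0,0,0]
After op 4 (RCL M0): stack=[8,0] mem=[0,0,0,0]
After op 5 (+): stack=[8] mem=[0,0,0,0]
After op 6 (STO M2): stack=[empty] mem=[0,0,8,0]
After op 7 (push 13): stack=[13] mem=[0,0,8,0]
After op 8 (push 19): stack=[13,19] mem=[0,0,8,0]
After op 9 (*): stack=[247] mem=[0,0,8,0]
After op 10 (push 3): stack=[247,3] mem=[0,0,8,0]
After op 11 (*): stack=[741] mem=[0,0,8,0]
After op 12 (pop): stack=[empty] mem=[0,0,8,0]
After op 13 (RCL M2): stack=[8] mem=[0,0,8,0]
After op 14 (dup): stack=[8,8] mem=[0,0,8,0]
After op 15 (/): stack=[1] mem=[0,0,8,0]

Answer: 1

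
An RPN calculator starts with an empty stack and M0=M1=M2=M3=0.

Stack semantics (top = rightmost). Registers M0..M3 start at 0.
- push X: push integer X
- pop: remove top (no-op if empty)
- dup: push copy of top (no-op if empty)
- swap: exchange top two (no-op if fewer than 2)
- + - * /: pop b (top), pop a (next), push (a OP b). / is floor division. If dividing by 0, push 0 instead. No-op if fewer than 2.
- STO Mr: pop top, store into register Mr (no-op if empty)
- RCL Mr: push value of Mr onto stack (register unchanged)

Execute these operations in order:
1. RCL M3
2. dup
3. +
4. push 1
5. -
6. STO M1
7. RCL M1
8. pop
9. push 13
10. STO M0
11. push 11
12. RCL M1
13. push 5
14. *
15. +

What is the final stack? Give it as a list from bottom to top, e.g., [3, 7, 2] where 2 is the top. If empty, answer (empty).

After op 1 (RCL M3): stack=[0] mem=[0,0,0,0]
After op 2 (dup): stack=[0,0] mem=[0,0,0,0]
After op 3 (+): stack=[0] mem=[0,0,0,0]
After op 4 (push 1): stack=[0,1] mem=[0,0,0,0]
After op 5 (-): stack=[-1] mem=[0,0,0,0]
After op 6 (STO M1): stack=[empty] mem=[0,-1,0,0]
After op 7 (RCL M1): stack=[-1] mem=[0,-1,0,0]
After op 8 (pop): stack=[empty] mem=[0,-1,0,0]
After op 9 (push 13): stack=[13] mem=[0,-1,0,0]
After op 10 (STO M0): stack=[empty] mem=[13,-1,0,0]
After op 11 (push 11): stack=[11] mem=[13,-1,0,0]
After op 12 (RCL M1): stack=[11,-1] mem=[13,-1,0,0]
After op 13 (push 5): stack=[11,-1,5] mem=[13,-1,0,0]
After op 14 (*): stack=[11,-5] mem=[13,-1,0,0]
After op 15 (+): stack=[6] mem=[13,-1,0,0]

Answer: [6]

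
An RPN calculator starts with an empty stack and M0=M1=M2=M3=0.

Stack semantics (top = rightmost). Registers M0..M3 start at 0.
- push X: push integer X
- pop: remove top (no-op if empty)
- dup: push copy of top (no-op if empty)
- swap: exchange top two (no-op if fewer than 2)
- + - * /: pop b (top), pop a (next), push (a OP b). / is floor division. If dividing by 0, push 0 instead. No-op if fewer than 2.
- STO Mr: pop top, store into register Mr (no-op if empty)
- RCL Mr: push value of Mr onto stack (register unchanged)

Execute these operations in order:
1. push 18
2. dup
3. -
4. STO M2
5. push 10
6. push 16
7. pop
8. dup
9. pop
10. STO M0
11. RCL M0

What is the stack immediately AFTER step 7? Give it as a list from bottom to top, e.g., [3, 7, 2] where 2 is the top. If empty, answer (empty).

After op 1 (push 18): stack=[18] mem=[0,0,0,0]
After op 2 (dup): stack=[18,18] mem=[0,0,0,0]
After op 3 (-): stack=[0] mem=[0,0,0,0]
After op 4 (STO M2): stack=[empty] mem=[0,0,0,0]
After op 5 (push 10): stack=[10] mem=[0,0,0,0]
After op 6 (push 16): stack=[10,16] mem=[0,0,0,0]
After op 7 (pop): stack=[10] mem=[0,0,0,0]

[10]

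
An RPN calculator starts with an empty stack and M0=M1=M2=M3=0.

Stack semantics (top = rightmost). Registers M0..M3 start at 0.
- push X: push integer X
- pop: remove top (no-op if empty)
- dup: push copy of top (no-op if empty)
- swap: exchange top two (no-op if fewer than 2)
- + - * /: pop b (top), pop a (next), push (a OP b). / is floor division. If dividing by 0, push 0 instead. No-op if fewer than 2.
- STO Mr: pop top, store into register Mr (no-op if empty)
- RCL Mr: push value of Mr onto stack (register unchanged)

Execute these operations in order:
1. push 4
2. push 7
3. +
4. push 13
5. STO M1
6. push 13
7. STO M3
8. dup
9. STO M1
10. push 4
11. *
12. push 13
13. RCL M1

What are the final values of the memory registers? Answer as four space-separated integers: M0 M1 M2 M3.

After op 1 (push 4): stack=[4] mem=[0,0,0,0]
After op 2 (push 7): stack=[4,7] mem=[0,0,0,0]
After op 3 (+): stack=[11] mem=[0,0,0,0]
After op 4 (push 13): stack=[11,13] mem=[0,0,0,0]
After op 5 (STO M1): stack=[11] mem=[0,13,0,0]
After op 6 (push 13): stack=[11,13] mem=[0,13,0,0]
After op 7 (STO M3): stack=[11] mem=[0,13,0,13]
After op 8 (dup): stack=[11,11] mem=[0,13,0,13]
After op 9 (STO M1): stack=[11] mem=[0,11,0,13]
After op 10 (push 4): stack=[11,4] mem=[0,11,0,13]
After op 11 (*): stack=[44] mem=[0,11,0,13]
After op 12 (push 13): stack=[44,13] mem=[0,11,0,13]
After op 13 (RCL M1): stack=[44,13,11] mem=[0,11,0,13]

Answer: 0 11 0 13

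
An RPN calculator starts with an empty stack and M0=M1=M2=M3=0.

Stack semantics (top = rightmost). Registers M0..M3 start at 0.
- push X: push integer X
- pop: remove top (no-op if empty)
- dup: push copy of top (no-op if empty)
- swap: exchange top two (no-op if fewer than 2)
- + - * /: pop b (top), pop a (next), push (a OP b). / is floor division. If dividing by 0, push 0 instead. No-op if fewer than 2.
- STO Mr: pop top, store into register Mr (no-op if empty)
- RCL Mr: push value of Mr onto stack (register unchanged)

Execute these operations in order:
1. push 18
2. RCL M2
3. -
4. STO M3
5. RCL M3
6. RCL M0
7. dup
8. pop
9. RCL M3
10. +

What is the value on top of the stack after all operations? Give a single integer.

Answer: 18

Derivation:
After op 1 (push 18): stack=[18] mem=[0,0,0,0]
After op 2 (RCL M2): stack=[18,0] mem=[0,0,0,0]
After op 3 (-): stack=[18] mem=[0,0,0,0]
After op 4 (STO M3): stack=[empty] mem=[0,0,0,18]
After op 5 (RCL M3): stack=[18] mem=[0,0,0,18]
After op 6 (RCL M0): stack=[18,0] mem=[0,0,0,18]
After op 7 (dup): stack=[18,0,0] mem=[0,0,0,18]
After op 8 (pop): stack=[18,0] mem=[0,0,0,18]
After op 9 (RCL M3): stack=[18,0,18] mem=[0,0,0,18]
After op 10 (+): stack=[18,18] mem=[0,0,0,18]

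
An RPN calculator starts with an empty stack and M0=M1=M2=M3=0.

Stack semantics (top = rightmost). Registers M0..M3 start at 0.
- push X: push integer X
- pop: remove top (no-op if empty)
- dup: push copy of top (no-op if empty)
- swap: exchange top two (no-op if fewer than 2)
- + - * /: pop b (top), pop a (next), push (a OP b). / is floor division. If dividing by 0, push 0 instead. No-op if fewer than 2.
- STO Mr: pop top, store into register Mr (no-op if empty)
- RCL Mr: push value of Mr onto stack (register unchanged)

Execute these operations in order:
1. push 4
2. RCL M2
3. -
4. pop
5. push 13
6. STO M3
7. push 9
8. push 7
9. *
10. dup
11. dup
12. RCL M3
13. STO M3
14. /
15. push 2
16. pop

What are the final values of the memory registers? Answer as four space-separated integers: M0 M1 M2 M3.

Answer: 0 0 0 13

Derivation:
After op 1 (push 4): stack=[4] mem=[0,0,0,0]
After op 2 (RCL M2): stack=[4,0] mem=[0,0,0,0]
After op 3 (-): stack=[4] mem=[0,0,0,0]
After op 4 (pop): stack=[empty] mem=[0,0,0,0]
After op 5 (push 13): stack=[13] mem=[0,0,0,0]
After op 6 (STO M3): stack=[empty] mem=[0,0,0,13]
After op 7 (push 9): stack=[9] mem=[0,0,0,13]
After op 8 (push 7): stack=[9,7] mem=[0,0,0,13]
After op 9 (*): stack=[63] mem=[0,0,0,13]
After op 10 (dup): stack=[63,63] mem=[0,0,0,13]
After op 11 (dup): stack=[63,63,63] mem=[0,0,0,13]
After op 12 (RCL M3): stack=[63,63,63,13] mem=[0,0,0,13]
After op 13 (STO M3): stack=[63,63,63] mem=[0,0,0,13]
After op 14 (/): stack=[63,1] mem=[0,0,0,13]
After op 15 (push 2): stack=[63,1,2] mem=[0,0,0,13]
After op 16 (pop): stack=[63,1] mem=[0,0,0,13]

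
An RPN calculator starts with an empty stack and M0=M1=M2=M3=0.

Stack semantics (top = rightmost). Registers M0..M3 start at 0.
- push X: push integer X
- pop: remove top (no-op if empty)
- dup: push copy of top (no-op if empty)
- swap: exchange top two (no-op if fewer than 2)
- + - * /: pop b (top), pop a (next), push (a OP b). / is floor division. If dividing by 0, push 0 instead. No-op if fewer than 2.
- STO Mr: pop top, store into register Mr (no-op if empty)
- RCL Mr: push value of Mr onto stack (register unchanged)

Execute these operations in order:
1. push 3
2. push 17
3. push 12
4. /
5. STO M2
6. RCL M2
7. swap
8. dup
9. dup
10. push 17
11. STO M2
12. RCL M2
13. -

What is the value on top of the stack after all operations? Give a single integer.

Answer: -14

Derivation:
After op 1 (push 3): stack=[3] mem=[0,0,0,0]
After op 2 (push 17): stack=[3,17] mem=[0,0,0,0]
After op 3 (push 12): stack=[3,17,12] mem=[0,0,0,0]
After op 4 (/): stack=[3,1] mem=[0,0,0,0]
After op 5 (STO M2): stack=[3] mem=[0,0,1,0]
After op 6 (RCL M2): stack=[3,1] mem=[0,0,1,0]
After op 7 (swap): stack=[1,3] mem=[0,0,1,0]
After op 8 (dup): stack=[1,3,3] mem=[0,0,1,0]
After op 9 (dup): stack=[1,3,3,3] mem=[0,0,1,0]
After op 10 (push 17): stack=[1,3,3,3,17] mem=[0,0,1,0]
After op 11 (STO M2): stack=[1,3,3,3] mem=[0,0,17,0]
After op 12 (RCL M2): stack=[1,3,3,3,17] mem=[0,0,17,0]
After op 13 (-): stack=[1,3,3,-14] mem=[0,0,17,0]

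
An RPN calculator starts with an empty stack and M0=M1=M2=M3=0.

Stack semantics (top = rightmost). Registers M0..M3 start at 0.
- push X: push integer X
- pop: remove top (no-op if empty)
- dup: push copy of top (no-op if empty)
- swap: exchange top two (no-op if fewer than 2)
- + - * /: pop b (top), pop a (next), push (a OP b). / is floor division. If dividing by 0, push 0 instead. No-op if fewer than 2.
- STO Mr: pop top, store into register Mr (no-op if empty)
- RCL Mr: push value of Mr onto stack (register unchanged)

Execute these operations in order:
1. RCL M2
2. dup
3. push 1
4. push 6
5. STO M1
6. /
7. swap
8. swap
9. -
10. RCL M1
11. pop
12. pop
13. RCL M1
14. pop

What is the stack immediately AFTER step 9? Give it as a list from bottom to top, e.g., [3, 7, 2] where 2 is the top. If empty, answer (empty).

After op 1 (RCL M2): stack=[0] mem=[0,0,0,0]
After op 2 (dup): stack=[0,0] mem=[0,0,0,0]
After op 3 (push 1): stack=[0,0,1] mem=[0,0,0,0]
After op 4 (push 6): stack=[0,0,1,6] mem=[0,0,0,0]
After op 5 (STO M1): stack=[0,0,1] mem=[0,6,0,0]
After op 6 (/): stack=[0,0] mem=[0,6,0,0]
After op 7 (swap): stack=[0,0] mem=[0,6,0,0]
After op 8 (swap): stack=[0,0] mem=[0,6,0,0]
After op 9 (-): stack=[0] mem=[0,6,0,0]

[0]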